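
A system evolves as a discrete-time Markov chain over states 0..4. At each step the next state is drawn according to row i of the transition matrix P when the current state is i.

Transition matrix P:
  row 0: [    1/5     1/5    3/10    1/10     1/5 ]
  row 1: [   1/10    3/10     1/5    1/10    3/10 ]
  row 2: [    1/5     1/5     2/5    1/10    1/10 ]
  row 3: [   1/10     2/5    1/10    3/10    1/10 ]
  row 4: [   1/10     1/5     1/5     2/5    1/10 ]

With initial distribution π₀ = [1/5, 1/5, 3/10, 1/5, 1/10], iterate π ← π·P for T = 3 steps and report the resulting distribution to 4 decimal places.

t=0: π = [0.2000, 0.2000, 0.3000, 0.2000, 0.1000]
t=1: π = [0.1500, 0.2600, 0.2600, 0.1700, 0.1600]
t=2: π = [0.1410, 0.2600, 0.2500, 0.1820, 0.1670]
t=3: π = [0.1391, 0.2624, 0.2459, 0.1865, 0.1661]

π = [0.1391, 0.2624, 0.2459, 0.1865, 0.1661]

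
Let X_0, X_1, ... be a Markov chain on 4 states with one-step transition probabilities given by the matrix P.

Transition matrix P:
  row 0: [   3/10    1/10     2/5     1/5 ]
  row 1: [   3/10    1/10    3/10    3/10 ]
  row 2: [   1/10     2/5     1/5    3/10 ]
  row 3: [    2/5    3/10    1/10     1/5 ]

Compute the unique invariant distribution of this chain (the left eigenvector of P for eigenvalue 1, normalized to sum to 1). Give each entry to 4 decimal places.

Balance equations π_j = Σ_i π_i·P[i][j]:
  π_0 = 3/10·π_0 + 3/10·π_1 + 1/10·π_2 + 2/5·π_3
  π_1 = 1/10·π_0 + 1/10·π_1 + 2/5·π_2 + 3/10·π_3
  π_2 = 2/5·π_0 + 3/10·π_1 + 1/5·π_2 + 1/10·π_3
  normalize: π_0 + π_1 + π_2 + π_3 = 1
Solving the linear system gives exactly π = [342/1247, 281/1247, 315/1247, 309/1247].

π = [0.2743, 0.2253, 0.2526, 0.2478]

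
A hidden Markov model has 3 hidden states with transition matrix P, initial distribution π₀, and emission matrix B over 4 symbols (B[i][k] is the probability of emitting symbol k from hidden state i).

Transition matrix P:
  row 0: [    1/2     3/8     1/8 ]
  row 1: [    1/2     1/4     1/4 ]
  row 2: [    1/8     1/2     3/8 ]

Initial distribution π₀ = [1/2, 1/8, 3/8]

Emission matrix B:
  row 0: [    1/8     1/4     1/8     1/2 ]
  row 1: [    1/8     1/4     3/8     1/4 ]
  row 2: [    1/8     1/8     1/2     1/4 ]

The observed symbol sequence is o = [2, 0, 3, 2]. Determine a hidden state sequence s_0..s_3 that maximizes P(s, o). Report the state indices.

t=0: δ = [6.250e-02, 4.688e-02, 1.875e-01]  (obs o_0=2)
t=1: δ = [3.906e-03, 1.172e-02, 8.789e-03]  ψ = [0, 2, 2]  (obs o_1=0)
t=2: δ = [2.930e-03, 1.099e-03, 8.240e-04]  ψ = [1, 2, 2]  (obs o_2=3)
t=3: δ = [1.831e-04, 4.120e-04, 1.831e-04]  ψ = [0, 0, 0]  (obs o_3=2)
backtrack: best end state = 1; path = [2, 1, 0, 1]

path = [2, 1, 0, 1]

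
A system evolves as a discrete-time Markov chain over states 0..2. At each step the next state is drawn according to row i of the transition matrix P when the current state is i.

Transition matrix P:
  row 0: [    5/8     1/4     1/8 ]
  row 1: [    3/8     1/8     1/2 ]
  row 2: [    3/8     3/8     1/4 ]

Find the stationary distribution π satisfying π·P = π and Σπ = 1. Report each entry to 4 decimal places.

π = [0.5000, 0.2500, 0.2500]

Balance equations π_j = Σ_i π_i·P[i][j]:
  π_0 = 5/8·π_0 + 3/8·π_1 + 3/8·π_2
  π_1 = 1/4·π_0 + 1/8·π_1 + 3/8·π_2
  normalize: π_0 + π_1 + π_2 = 1
Solving the linear system gives exactly π = [1/2, 1/4, 1/4].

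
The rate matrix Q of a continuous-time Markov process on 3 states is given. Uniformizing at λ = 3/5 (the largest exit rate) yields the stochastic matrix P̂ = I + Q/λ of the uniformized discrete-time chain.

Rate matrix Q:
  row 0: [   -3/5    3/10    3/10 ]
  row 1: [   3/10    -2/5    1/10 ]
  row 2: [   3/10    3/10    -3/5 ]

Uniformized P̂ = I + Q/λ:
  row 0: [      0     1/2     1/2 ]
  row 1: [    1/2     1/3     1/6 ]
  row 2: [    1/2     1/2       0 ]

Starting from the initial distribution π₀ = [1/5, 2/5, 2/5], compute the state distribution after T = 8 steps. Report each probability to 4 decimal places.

t=0: π = [0.2000, 0.4000, 0.4000]
t=1: π = [0.4000, 0.4333, 0.1667]
t=2: π = [0.3000, 0.4278, 0.2722]
t=3: π = [0.3500, 0.4287, 0.2213]
t=4: π = [0.3250, 0.4285, 0.2465]
t=5: π = [0.3375, 0.4286, 0.2339]
t=6: π = [0.3313, 0.4286, 0.2402]
t=7: π = [0.3344, 0.4286, 0.2371]
t=8: π = [0.3328, 0.4286, 0.2386]

π = [0.3328, 0.4286, 0.2386]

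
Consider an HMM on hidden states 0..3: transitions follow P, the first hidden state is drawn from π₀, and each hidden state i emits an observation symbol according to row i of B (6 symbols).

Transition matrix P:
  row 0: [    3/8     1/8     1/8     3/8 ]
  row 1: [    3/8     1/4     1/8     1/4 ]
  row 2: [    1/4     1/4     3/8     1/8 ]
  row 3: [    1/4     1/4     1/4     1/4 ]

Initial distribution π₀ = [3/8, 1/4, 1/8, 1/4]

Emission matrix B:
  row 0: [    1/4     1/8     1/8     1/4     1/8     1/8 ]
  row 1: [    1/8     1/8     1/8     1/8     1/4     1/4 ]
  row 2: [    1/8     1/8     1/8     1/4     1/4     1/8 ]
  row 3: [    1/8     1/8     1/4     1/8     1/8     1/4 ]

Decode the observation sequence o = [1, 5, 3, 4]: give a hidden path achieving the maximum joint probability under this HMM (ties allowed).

path = [0, 3, 2, 2]

t=0: δ = [4.688e-02, 3.125e-02, 1.562e-02, 3.125e-02]  (obs o_0=1)
t=1: δ = [2.197e-03, 1.953e-03, 9.766e-04, 4.395e-03]  ψ = [0, 1, 3, 0]  (obs o_1=5)
t=2: δ = [2.747e-04, 1.373e-04, 2.747e-04, 1.373e-04]  ψ = [3, 3, 3, 3]  (obs o_2=3)
t=3: δ = [1.287e-05, 1.717e-05, 2.575e-05, 1.287e-05]  ψ = [0, 2, 2, 0]  (obs o_3=4)
backtrack: best end state = 2; path = [0, 3, 2, 2]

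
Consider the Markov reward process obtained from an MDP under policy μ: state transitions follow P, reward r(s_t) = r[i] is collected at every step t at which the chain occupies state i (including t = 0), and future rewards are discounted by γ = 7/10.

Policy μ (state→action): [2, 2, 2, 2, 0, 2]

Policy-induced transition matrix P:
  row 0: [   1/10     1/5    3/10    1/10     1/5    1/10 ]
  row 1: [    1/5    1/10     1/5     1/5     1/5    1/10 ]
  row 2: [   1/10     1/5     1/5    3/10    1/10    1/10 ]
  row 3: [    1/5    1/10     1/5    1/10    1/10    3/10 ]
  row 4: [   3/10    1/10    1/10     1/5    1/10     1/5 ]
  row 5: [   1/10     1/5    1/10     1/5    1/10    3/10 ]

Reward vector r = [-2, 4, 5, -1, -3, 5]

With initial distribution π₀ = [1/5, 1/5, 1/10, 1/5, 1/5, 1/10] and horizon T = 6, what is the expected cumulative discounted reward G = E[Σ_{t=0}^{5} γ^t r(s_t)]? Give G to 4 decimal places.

t=0: π = [0.2000, 0.2000, 0.1000, 0.2000, 0.2000, 0.1000], E[r] = 0.6000, γ^t·E[r] = 0.600000, running G = 0.600000
t=1: π = [0.1800, 0.1400, 0.1900, 0.1700, 0.1400, 0.1800], E[r] = 1.4600, γ^t·E[r] = 1.022000, running G = 1.622000
t=2: π = [0.1590, 0.1550, 0.1860, 0.1840, 0.1320, 0.1840], E[r] = 1.5720, γ^t·E[r] = 0.770280, running G = 2.392280
t=3: π = [0.1603, 0.1529, 0.1843, 0.1843, 0.1314, 0.1868], E[r] = 1.5680, γ^t·E[r] = 0.537824, running G = 2.930104
t=4: π = [0.1600, 0.1531, 0.1842, 0.1840, 0.1313, 0.1874], E[r] = 1.5725, γ^t·E[r] = 0.377552, running G = 3.307656
t=5: π = [0.1600, 0.1532, 0.1841, 0.1840, 0.1313, 0.1874], E[r] = 1.5724, γ^t·E[r] = 0.264267, running G = 3.571923

G = 3.5719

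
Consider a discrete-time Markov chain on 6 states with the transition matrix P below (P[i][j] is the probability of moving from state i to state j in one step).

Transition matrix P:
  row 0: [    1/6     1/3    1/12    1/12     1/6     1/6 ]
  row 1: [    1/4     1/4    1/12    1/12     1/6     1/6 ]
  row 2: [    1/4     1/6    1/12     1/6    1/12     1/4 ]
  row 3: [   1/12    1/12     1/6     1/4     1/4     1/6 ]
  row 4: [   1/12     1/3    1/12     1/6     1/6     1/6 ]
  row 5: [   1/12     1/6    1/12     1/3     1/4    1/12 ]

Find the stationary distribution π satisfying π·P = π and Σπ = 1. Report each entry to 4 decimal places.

Balance equations π_j = Σ_i π_i·P[i][j]:
  π_0 = 1/6·π_0 + 1/4·π_1 + 1/4·π_2 + 1/12·π_3 + 1/12·π_4 + 1/12·π_5
  π_1 = 1/3·π_0 + 1/4·π_1 + 1/6·π_2 + 1/12·π_3 + 1/3·π_4 + 1/6·π_5
  π_2 = 1/12·π_0 + 1/12·π_1 + 1/12·π_2 + 1/6·π_3 + 1/12·π_4 + 1/12·π_5
  π_3 = 1/12·π_0 + 1/12·π_1 + 1/6·π_2 + 1/4·π_3 + 1/6·π_4 + 1/3·π_5
  π_4 = 1/6·π_0 + 1/6·π_1 + 1/12·π_2 + 1/4·π_3 + 1/6·π_4 + 1/4·π_5
  normalize: π_0 + π_1 + π_2 + π_3 + π_4 + π_5 = 1
Solving the linear system gives exactly π = [5975/39832, 1130/4979, 601/6128, 271/1532, 143/766, 989/6128].

π = [0.1500, 0.2270, 0.0981, 0.1769, 0.1867, 0.1614]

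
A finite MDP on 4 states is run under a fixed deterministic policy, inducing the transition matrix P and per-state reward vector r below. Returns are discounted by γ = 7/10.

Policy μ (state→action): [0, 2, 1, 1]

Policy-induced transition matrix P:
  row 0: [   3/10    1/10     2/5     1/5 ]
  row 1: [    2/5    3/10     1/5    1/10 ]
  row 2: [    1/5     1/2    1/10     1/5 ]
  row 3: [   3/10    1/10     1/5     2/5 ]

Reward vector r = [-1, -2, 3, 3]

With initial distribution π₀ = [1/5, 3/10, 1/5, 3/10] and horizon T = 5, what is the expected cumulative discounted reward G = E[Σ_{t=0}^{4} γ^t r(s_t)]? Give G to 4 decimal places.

t=0: π = [0.2000, 0.3000, 0.2000, 0.3000], E[r] = 0.7000, γ^t·E[r] = 0.700000, running G = 0.700000
t=1: π = [0.3100, 0.2400, 0.2200, 0.2300], E[r] = 0.5600, γ^t·E[r] = 0.392000, running G = 1.092000
t=2: π = [0.3020, 0.2360, 0.2400, 0.2220], E[r] = 0.6120, γ^t·E[r] = 0.299880, running G = 1.391880
t=3: π = [0.2996, 0.2432, 0.2364, 0.2208], E[r] = 0.5856, γ^t·E[r] = 0.200861, running G = 1.592741
t=4: π = [0.3007, 0.2432, 0.2363, 0.2198], E[r] = 0.5813, γ^t·E[r] = 0.139565, running G = 1.732306

G = 1.7323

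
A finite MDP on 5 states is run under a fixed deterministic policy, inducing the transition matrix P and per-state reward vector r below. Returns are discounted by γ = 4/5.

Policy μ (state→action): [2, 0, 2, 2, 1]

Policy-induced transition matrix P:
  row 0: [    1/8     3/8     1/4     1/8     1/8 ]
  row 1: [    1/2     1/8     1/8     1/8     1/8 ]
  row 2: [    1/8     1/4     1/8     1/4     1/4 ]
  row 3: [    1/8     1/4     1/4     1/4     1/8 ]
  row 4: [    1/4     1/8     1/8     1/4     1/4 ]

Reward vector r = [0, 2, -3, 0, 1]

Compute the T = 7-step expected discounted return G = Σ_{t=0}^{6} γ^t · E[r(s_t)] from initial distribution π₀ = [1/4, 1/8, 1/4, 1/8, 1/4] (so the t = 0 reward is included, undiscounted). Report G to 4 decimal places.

G = 0.0587

t=0: π = [0.2500, 0.1250, 0.2500, 0.1250, 0.2500], E[r] = -0.2500, γ^t·E[r] = -0.250000, running G = -0.250000
t=1: π = [0.2031, 0.2344, 0.1719, 0.2031, 0.1875], E[r] = 0.1406, γ^t·E[r] = 0.112500, running G = -0.137500
t=2: π = [0.2363, 0.2227, 0.1758, 0.1953, 0.1699], E[r] = 0.0879, γ^t·E[r] = 0.056250, running G = -0.081250
t=3: π = [0.2297, 0.2305, 0.1790, 0.1926, 0.1682], E[r] = 0.0923, γ^t·E[r] = 0.047250, running G = -0.034000
t=4: π = [0.2325, 0.2289, 0.1778, 0.1925, 0.1684], E[r] = 0.0928, γ^t·E[r] = 0.038000, running G = 0.004000
t=5: π = [0.2319, 0.2294, 0.1781, 0.1923, 0.1683], E[r] = 0.0927, γ^t·E[r] = 0.030383, running G = 0.034383
t=6: π = [0.2321, 0.2293, 0.1780, 0.1923, 0.1683], E[r] = 0.0928, γ^t·E[r] = 0.024319, running G = 0.058702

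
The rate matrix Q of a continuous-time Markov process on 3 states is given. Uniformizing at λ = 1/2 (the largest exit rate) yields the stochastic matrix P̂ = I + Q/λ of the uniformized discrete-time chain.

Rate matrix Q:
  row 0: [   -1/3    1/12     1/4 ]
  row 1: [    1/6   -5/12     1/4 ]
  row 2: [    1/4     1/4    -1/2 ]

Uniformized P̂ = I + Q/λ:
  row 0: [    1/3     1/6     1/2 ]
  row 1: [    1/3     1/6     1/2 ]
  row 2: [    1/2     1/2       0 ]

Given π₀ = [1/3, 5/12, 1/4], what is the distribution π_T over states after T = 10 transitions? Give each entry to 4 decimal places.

t=0: π = [0.3333, 0.4167, 0.2500]
t=1: π = [0.3750, 0.2500, 0.3750]
t=2: π = [0.3958, 0.2917, 0.3125]
t=3: π = [0.3854, 0.2708, 0.3438]
t=4: π = [0.3906, 0.2813, 0.3281]
t=5: π = [0.3880, 0.2760, 0.3359]
t=6: π = [0.3893, 0.2786, 0.3320]
t=7: π = [0.3887, 0.2773, 0.3340]
t=8: π = [0.3890, 0.2780, 0.3330]
t=9: π = [0.3888, 0.2777, 0.3335]
t=10: π = [0.3889, 0.2778, 0.3333]

π = [0.3889, 0.2778, 0.3333]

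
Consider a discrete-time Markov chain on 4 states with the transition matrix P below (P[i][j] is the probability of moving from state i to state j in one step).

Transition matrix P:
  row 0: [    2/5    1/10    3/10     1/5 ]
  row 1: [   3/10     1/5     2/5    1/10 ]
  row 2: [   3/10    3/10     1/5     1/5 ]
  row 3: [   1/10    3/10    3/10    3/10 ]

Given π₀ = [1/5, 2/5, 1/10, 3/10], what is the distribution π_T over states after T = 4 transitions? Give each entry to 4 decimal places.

t=0: π = [0.2000, 0.4000, 0.1000, 0.3000]
t=1: π = [0.2600, 0.2200, 0.3300, 0.1900]
t=2: π = [0.2880, 0.2260, 0.2890, 0.1970]
t=3: π = [0.2894, 0.2198, 0.2937, 0.1971]
t=4: π = [0.2895, 0.2201, 0.2926, 0.1977]

π = [0.2895, 0.2201, 0.2926, 0.1977]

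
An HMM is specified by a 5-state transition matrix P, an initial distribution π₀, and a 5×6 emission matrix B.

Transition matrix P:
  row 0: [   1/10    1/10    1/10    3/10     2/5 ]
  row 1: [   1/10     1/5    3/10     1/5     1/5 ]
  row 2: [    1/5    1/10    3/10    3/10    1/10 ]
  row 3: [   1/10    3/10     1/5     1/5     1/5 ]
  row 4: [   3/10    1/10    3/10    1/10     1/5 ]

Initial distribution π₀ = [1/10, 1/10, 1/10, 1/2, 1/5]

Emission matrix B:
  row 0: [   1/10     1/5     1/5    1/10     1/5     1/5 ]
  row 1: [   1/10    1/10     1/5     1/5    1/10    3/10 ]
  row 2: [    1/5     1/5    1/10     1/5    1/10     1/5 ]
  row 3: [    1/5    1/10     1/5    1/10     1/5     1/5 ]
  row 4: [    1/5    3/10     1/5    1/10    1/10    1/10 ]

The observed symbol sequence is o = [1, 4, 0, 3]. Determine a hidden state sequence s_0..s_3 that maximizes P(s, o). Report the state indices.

t=0: δ = [2.000e-02, 1.000e-02, 2.000e-02, 5.000e-02, 6.000e-02]  (obs o_0=1)
t=1: δ = [3.600e-03, 1.500e-03, 1.800e-03, 2.000e-03, 1.200e-03]  ψ = [4, 3, 4, 3, 4]  (obs o_1=4)
t=2: δ = [3.600e-05, 6.000e-05, 1.080e-04, 2.160e-04, 2.880e-04]  ψ = [0, 3, 2, 0, 0]  (obs o_2=0)
t=3: δ = [8.640e-06, 1.296e-05, 1.728e-05, 4.320e-06, 5.760e-06]  ψ = [4, 3, 4, 3, 4]  (obs o_3=3)
backtrack: best end state = 2; path = [4, 0, 4, 2]

path = [4, 0, 4, 2]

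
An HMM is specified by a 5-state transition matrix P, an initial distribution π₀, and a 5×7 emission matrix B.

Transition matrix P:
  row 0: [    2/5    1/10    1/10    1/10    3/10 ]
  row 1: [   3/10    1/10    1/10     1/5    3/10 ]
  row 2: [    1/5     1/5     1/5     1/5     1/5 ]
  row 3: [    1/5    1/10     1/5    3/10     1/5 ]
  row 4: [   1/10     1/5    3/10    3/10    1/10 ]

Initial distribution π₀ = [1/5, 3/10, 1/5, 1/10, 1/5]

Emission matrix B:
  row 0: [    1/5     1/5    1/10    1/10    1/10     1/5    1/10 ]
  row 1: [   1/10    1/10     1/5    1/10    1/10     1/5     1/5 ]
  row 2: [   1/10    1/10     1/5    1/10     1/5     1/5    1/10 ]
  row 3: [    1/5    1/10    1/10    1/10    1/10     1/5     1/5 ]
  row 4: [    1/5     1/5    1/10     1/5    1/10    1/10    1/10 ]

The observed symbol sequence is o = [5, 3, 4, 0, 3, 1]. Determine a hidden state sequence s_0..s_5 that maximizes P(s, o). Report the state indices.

path = [1, 4, 2, 0, 0, 0]

t=0: δ = [4.000e-02, 6.000e-02, 4.000e-02, 2.000e-02, 2.000e-02]  (obs o_0=5)
t=1: δ = [1.800e-03, 8.000e-04, 8.000e-04, 1.200e-03, 3.600e-03]  ψ = [1, 2, 2, 1, 1]  (obs o_1=3)
t=2: δ = [7.200e-05, 7.200e-05, 2.160e-04, 1.080e-04, 5.400e-05]  ψ = [0, 4, 4, 4, 0]  (obs o_2=4)
t=3: δ = [8.640e-06, 4.320e-06, 4.320e-06, 8.640e-06, 8.640e-06]  ψ = [2, 2, 2, 2, 2]  (obs o_3=0)
t=4: δ = [3.456e-07, 1.728e-07, 2.592e-07, 2.592e-07, 5.184e-07]  ψ = [0, 4, 4, 3, 0]  (obs o_4=3)
t=5: δ = [2.765e-08, 1.037e-08, 1.555e-08, 1.555e-08, 2.074e-08]  ψ = [0, 4, 4, 4, 0]  (obs o_5=1)
backtrack: best end state = 0; path = [1, 4, 2, 0, 0, 0]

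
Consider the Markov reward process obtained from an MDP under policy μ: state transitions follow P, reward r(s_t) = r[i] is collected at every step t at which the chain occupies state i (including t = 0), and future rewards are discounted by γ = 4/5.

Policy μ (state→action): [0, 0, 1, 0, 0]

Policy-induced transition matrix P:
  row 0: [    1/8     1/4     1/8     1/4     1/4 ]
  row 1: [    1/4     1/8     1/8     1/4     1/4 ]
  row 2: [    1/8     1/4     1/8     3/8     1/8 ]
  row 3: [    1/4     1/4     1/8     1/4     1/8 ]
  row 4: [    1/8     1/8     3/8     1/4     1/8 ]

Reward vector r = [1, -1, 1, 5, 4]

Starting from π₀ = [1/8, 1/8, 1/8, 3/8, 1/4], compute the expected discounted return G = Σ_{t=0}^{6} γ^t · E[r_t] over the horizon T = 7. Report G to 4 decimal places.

t=0: π = [0.1250, 0.1250, 0.1250, 0.3750, 0.2500], E[r] = 3.0000, γ^t·E[r] = 3.000000, running G = 3.000000
t=1: π = [0.1875, 0.2031, 0.1875, 0.2656, 0.1563], E[r] = 2.1250, γ^t·E[r] = 1.700000, running G = 4.700000
t=2: π = [0.1836, 0.2051, 0.1641, 0.2734, 0.1738], E[r] = 2.2051, γ^t·E[r] = 1.411250, running G = 6.111250
t=3: π = [0.1848, 0.2026, 0.1685, 0.2705, 0.1736], E[r] = 2.1975, γ^t·E[r] = 1.125125, running G = 7.236375
t=4: π = [0.1841, 0.2030, 0.1684, 0.2711, 0.1734], E[r] = 2.1986, γ^t·E[r] = 0.900538, running G = 8.136913
t=5: π = [0.1843, 0.2029, 0.1684, 0.2710, 0.1734], E[r] = 2.1985, γ^t·E[r] = 0.720394, running G = 8.857306
t=6: π = [0.1842, 0.2030, 0.1683, 0.2710, 0.1734], E[r] = 2.1985, γ^t·E[r] = 0.576314, running G = 9.433621

G = 9.4336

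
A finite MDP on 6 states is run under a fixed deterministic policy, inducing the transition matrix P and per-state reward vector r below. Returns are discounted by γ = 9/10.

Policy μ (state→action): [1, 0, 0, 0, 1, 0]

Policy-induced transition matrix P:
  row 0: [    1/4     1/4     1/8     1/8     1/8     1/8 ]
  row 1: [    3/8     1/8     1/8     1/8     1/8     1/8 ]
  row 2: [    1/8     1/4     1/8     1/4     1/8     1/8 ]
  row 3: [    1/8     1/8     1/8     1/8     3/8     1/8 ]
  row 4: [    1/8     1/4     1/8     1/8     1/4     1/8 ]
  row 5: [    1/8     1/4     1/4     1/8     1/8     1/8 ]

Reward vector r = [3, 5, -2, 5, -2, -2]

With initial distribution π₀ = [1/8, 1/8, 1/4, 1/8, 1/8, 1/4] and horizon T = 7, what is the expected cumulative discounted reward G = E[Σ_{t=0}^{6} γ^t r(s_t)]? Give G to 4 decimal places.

G = 6.5139

t=0: π = [0.1250, 0.1250, 0.2500, 0.1250, 0.1250, 0.2500], E[r] = 0.3750, γ^t·E[r] = 0.375000, running G = 0.375000
t=1: π = [0.1719, 0.2188, 0.1563, 0.1563, 0.1719, 0.1250], E[r] = 1.4844, γ^t·E[r] = 1.335938, running G = 1.710938
t=2: π = [0.2012, 0.2031, 0.1406, 0.1445, 0.1855, 0.1250], E[r] = 1.4395, γ^t·E[r] = 1.165957, running G = 2.876895
t=3: π = [0.2009, 0.2065, 0.1406, 0.1426, 0.1843, 0.1250], E[r] = 1.4485, γ^t·E[r] = 1.055947, running G = 3.932841
t=4: π = [0.2018, 0.2064, 0.1406, 0.1426, 0.1837, 0.1250], E[r] = 1.4513, γ^t·E[r] = 0.952214, running G = 4.885055
t=5: π = [0.2018, 0.2064, 0.1406, 0.1426, 0.1836, 0.1250], E[r] = 1.4518, γ^t·E[r] = 0.857256, running G = 5.742311
t=6: π = [0.2018, 0.2064, 0.1406, 0.1426, 0.1836, 0.1250], E[r] = 1.4518, γ^t·E[r] = 0.771554, running G = 6.513865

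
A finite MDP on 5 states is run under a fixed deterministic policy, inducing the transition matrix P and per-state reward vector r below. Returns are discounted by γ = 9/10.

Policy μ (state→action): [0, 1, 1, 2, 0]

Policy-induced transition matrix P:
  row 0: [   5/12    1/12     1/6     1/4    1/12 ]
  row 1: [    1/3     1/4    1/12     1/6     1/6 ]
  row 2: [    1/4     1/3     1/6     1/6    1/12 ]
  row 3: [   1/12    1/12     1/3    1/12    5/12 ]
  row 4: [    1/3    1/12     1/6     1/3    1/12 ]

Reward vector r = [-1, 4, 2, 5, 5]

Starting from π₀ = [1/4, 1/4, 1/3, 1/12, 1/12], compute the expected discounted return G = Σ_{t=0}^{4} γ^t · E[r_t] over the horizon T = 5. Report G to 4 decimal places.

t=0: π = [0.2500, 0.2500, 0.3333, 0.0833, 0.0833], E[r] = 2.2500, γ^t·E[r] = 2.250000, running G = 2.250000
t=1: π = [0.3056, 0.2083, 0.1597, 0.1944, 0.1319], E[r] = 2.4792, γ^t·E[r] = 2.231250, running G = 4.481250
t=2: π = [0.2969, 0.1580, 0.1817, 0.1979, 0.1655], E[r] = 2.5156, γ^t·E[r] = 2.037656, running G = 6.518906
t=3: π = [0.2935, 0.1551, 0.1865, 0.2025, 0.1625], E[r] = 2.5247, γ^t·E[r] = 1.840535, running G = 8.359441
t=4: π = [0.2916, 0.1558, 0.1875, 0.2013, 0.1638], E[r] = 2.5320, γ^t·E[r] = 1.661236, running G = 10.020677

G = 10.0207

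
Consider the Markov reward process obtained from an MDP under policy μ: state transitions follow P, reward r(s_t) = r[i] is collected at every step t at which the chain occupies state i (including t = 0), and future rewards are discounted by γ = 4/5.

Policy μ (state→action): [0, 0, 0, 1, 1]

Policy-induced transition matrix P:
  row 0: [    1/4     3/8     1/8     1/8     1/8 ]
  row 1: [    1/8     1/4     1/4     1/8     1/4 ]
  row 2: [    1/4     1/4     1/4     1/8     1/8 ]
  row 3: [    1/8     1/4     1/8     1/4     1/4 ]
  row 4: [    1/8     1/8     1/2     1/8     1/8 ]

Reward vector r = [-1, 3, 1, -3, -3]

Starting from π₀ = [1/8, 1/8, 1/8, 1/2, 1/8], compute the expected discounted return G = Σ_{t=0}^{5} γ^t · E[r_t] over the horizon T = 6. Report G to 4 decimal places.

G = -2.0638

t=0: π = [0.1250, 0.1250, 0.1250, 0.5000, 0.1250], E[r] = -1.5000, γ^t·E[r] = -1.500000, running G = -1.500000
t=1: π = [0.1563, 0.2500, 0.2031, 0.1875, 0.2031], E[r] = -0.3750, γ^t·E[r] = -0.300000, running G = -1.800000
t=2: π = [0.1699, 0.2441, 0.2578, 0.1484, 0.1797], E[r] = -0.1641, γ^t·E[r] = -0.105000, running G = -1.905000
t=3: π = [0.1785, 0.2488, 0.2551, 0.1436, 0.1741], E[r] = -0.1299, γ^t·E[r] = -0.066500, running G = -1.971500
t=4: π = [0.1792, 0.2505, 0.2533, 0.1429, 0.1740], E[r] = -0.1252, γ^t·E[r] = -0.051300, running G = -2.022800
t=5: π = [0.1791, 0.2506, 0.2532, 0.1429, 0.1742], E[r] = -0.1250, γ^t·E[r] = -0.040975, running G = -2.063775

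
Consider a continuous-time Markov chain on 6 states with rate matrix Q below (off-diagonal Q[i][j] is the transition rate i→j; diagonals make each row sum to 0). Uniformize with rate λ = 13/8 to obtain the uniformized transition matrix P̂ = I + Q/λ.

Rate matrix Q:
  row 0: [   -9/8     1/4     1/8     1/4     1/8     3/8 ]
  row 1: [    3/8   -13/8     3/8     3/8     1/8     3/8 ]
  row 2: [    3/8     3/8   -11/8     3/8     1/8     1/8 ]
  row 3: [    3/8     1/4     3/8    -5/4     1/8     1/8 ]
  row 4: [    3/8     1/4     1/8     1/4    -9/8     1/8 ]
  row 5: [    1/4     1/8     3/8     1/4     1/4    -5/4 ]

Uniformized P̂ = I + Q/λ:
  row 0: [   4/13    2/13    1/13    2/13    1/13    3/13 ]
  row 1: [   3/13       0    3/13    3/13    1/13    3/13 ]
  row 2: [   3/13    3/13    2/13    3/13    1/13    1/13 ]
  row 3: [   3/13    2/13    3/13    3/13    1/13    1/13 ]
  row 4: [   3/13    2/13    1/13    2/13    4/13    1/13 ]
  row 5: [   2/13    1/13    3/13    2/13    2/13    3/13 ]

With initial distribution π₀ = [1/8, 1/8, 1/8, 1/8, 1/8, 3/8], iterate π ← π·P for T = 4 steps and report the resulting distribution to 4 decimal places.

π = [0.2369, 0.1338, 0.1638, 0.1914, 0.1160, 0.1582]

t=0: π = [0.1250, 0.1250, 0.1250, 0.1250, 0.1250, 0.3750]
t=1: π = [0.2115, 0.1154, 0.1827, 0.1827, 0.1346, 0.1731]
t=2: π = [0.2337, 0.1368, 0.1635, 0.1908, 0.1213, 0.1538]
t=3: π = [0.2369, 0.1335, 0.1636, 0.1916, 0.1168, 0.1576]
t=4: π = [0.2369, 0.1338, 0.1638, 0.1914, 0.1160, 0.1582]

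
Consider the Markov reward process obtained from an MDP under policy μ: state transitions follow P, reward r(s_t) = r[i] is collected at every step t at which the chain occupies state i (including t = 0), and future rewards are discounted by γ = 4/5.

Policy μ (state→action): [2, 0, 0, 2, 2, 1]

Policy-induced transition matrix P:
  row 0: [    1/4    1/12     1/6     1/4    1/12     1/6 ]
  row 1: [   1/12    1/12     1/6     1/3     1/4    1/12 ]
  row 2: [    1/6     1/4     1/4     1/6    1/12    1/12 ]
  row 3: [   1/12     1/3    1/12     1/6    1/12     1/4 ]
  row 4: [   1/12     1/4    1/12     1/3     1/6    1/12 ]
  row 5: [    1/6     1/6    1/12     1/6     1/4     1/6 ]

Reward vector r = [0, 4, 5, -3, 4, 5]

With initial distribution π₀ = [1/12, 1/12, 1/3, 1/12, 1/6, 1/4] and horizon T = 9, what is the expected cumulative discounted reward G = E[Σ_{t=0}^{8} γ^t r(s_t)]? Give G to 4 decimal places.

t=0: π = [0.0833, 0.0833, 0.3333, 0.0833, 0.1667, 0.2500], E[r] = 3.6667, γ^t·E[r] = 3.666667, running G = 3.666667
t=1: π = [0.1458, 0.2083, 0.1528, 0.2153, 0.1528, 0.1250], E[r] = 2.1875, γ^t·E[r] = 1.750000, running G = 5.416667
t=2: π = [0.1308, 0.1985, 0.1383, 0.2390, 0.1516, 0.1418], E[r] = 2.0839, γ^t·E[r] = 1.333704, running G = 6.750370
t=3: π = [0.1285, 0.2032, 0.1338, 0.2359, 0.1527, 0.1459], E[r] = 2.1144, γ^t·E[r] = 1.082568, running G = 7.832938
t=4: π = [0.1281, 0.2022, 0.1333, 0.2367, 0.1542, 0.1455], E[r] = 2.1097, γ^t·E[r] = 0.864153, running G = 8.697091
t=5: π = [0.1279, 0.2026, 0.1331, 0.2367, 0.1541, 0.1456], E[r] = 2.1098, γ^t·E[r] = 0.691332, running G = 9.388423
t=6: π = [0.1279, 0.2025, 0.1330, 0.2368, 0.1542, 0.1456], E[r] = 2.1097, γ^t·E[r] = 0.553050, running G = 9.941474
t=7: π = [0.1279, 0.2025, 0.1330, 0.2368, 0.1542, 0.1456], E[r] = 2.1097, γ^t·E[r] = 0.442443, running G = 10.383917
t=8: π = [0.1279, 0.2025, 0.1330, 0.2368, 0.1542, 0.1456], E[r] = 2.1097, γ^t·E[r] = 0.353954, running G = 10.737870

G = 10.7379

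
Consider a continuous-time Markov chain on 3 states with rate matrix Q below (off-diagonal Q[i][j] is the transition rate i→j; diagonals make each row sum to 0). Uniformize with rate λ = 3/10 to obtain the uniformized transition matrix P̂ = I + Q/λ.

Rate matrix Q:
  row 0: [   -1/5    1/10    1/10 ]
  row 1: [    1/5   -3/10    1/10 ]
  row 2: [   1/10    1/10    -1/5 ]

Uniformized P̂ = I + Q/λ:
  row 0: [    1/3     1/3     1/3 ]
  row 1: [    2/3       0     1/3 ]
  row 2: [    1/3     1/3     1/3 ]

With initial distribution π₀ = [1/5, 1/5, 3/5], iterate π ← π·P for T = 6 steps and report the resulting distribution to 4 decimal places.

t=0: π = [0.2000, 0.2000, 0.6000]
t=1: π = [0.4000, 0.2667, 0.3333]
t=2: π = [0.4222, 0.2444, 0.3333]
t=3: π = [0.4148, 0.2519, 0.3333]
t=4: π = [0.4173, 0.2494, 0.3333]
t=5: π = [0.4165, 0.2502, 0.3333]
t=6: π = [0.4167, 0.2499, 0.3333]

π = [0.4167, 0.2499, 0.3333]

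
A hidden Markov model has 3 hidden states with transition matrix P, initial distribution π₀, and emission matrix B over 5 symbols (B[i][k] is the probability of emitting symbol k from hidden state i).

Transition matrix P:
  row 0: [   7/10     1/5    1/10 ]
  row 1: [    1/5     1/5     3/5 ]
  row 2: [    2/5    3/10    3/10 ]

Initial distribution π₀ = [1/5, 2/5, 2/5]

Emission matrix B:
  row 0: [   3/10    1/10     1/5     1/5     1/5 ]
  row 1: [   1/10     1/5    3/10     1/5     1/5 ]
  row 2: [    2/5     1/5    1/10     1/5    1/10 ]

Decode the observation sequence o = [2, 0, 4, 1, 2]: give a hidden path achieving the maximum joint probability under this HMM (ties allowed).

path = [1, 2, 0, 0, 0]

t=0: δ = [4.000e-02, 1.200e-01, 4.000e-02]  (obs o_0=2)
t=1: δ = [8.400e-03, 2.400e-03, 2.880e-02]  ψ = [0, 1, 1]  (obs o_1=0)
t=2: δ = [2.304e-03, 1.728e-03, 8.640e-04]  ψ = [2, 2, 2]  (obs o_2=4)
t=3: δ = [1.613e-04, 9.216e-05, 2.074e-04]  ψ = [0, 0, 1]  (obs o_3=1)
t=4: δ = [2.258e-05, 1.866e-05, 6.221e-06]  ψ = [0, 2, 2]  (obs o_4=2)
backtrack: best end state = 0; path = [1, 2, 0, 0, 0]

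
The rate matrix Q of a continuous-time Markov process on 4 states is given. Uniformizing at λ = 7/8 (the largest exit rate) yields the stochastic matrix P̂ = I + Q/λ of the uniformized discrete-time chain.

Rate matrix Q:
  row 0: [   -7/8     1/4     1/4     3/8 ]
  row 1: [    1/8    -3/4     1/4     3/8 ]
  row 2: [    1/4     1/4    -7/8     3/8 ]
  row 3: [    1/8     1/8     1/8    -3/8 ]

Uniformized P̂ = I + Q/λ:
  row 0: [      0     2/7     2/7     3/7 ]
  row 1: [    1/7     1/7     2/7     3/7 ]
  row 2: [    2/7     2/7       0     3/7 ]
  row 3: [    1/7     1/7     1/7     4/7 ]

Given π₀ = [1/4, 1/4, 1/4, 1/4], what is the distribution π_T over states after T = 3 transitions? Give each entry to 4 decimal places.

t=0: π = [0.2500, 0.2500, 0.2500, 0.2500]
t=1: π = [0.1429, 0.2143, 0.1786, 0.4643]
t=2: π = [0.1480, 0.1888, 0.1684, 0.4949]
t=3: π = [0.1458, 0.1880, 0.1669, 0.4993]

π = [0.1458, 0.1880, 0.1669, 0.4993]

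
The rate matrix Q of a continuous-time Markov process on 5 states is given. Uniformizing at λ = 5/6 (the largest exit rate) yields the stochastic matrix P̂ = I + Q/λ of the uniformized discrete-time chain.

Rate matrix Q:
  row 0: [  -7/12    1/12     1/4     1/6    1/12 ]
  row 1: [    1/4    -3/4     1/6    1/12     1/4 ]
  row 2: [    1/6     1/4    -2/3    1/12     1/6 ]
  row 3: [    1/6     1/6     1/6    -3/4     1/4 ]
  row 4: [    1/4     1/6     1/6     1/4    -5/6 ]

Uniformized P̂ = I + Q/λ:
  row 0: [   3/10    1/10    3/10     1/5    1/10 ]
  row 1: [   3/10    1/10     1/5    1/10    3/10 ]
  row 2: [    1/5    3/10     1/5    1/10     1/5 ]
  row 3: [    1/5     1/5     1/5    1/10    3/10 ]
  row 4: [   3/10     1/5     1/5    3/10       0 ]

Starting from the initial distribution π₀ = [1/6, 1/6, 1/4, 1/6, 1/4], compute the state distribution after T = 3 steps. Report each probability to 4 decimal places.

t=0: π = [0.1667, 0.1667, 0.2500, 0.1667, 0.2500]
t=1: π = [0.2583, 0.1917, 0.2167, 0.1667, 0.1667]
t=2: π = [0.2617, 0.1767, 0.2258, 0.1592, 0.1767]
t=3: π = [0.2615, 0.1788, 0.2262, 0.1615, 0.1721]

π = [0.2615, 0.1788, 0.2262, 0.1615, 0.1721]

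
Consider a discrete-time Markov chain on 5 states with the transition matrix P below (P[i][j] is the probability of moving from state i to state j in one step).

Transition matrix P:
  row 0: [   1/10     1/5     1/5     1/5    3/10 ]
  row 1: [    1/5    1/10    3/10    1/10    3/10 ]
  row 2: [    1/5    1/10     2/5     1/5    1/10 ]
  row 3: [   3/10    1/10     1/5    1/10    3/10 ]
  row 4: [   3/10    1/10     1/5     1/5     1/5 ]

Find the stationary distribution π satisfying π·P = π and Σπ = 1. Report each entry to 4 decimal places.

Balance equations π_j = Σ_i π_i·P[i][j]:
  π_0 = 1/10·π_0 + 1/5·π_1 + 1/5·π_2 + 3/10·π_3 + 3/10·π_4
  π_1 = 1/5·π_0 + 1/10·π_1 + 1/10·π_2 + 1/10·π_3 + 1/10·π_4
  π_2 = 1/5·π_0 + 3/10·π_1 + 2/5·π_2 + 1/5·π_3 + 1/5·π_4
  π_3 = 1/5·π_0 + 1/10·π_1 + 1/5·π_2 + 1/10·π_3 + 1/5·π_4
  normalize: π_0 + π_1 + π_2 + π_3 + π_4 = 1
Solving the linear system gives exactly π = [211/969, 118/969, 257/969, 1820/10659, 2393/10659].

π = [0.2178, 0.1218, 0.2652, 0.1707, 0.2245]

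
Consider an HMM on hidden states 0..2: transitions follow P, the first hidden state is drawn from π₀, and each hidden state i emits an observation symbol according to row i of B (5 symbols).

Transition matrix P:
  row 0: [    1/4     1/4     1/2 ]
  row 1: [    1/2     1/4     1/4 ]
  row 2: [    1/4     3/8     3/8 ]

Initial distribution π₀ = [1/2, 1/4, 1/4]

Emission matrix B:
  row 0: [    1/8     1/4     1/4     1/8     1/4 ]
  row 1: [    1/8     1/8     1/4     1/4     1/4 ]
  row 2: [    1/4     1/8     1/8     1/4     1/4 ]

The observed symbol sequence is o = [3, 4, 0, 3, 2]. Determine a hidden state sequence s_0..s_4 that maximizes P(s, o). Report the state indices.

t=0: δ = [6.250e-02, 6.250e-02, 6.250e-02]  (obs o_0=3)
t=1: δ = [7.812e-03, 5.859e-03, 7.812e-03]  ψ = [1, 2, 0]  (obs o_1=4)
t=2: δ = [3.662e-04, 3.662e-04, 9.766e-04]  ψ = [1, 2, 0]  (obs o_2=0)
t=3: δ = [3.052e-05, 9.155e-05, 9.155e-05]  ψ = [2, 2, 2]  (obs o_3=3)
t=4: δ = [1.144e-05, 8.583e-06, 4.292e-06]  ψ = [1, 2, 2]  (obs o_4=2)
backtrack: best end state = 0; path = [1, 0, 2, 1, 0]

path = [1, 0, 2, 1, 0]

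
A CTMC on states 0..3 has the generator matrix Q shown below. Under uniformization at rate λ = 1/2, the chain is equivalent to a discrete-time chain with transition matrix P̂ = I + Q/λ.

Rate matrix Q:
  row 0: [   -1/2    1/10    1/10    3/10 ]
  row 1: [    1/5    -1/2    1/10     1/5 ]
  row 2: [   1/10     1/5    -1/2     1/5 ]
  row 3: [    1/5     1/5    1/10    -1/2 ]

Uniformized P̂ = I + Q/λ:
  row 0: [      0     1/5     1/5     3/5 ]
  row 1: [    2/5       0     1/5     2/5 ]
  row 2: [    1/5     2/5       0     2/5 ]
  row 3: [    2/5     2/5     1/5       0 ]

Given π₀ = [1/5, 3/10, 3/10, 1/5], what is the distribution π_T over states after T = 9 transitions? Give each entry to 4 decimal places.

π = [0.2619, 0.2482, 0.1667, 0.3232]

t=0: π = [0.2000, 0.3000, 0.3000, 0.2000]
t=1: π = [0.2600, 0.2400, 0.1400, 0.3600]
t=2: π = [0.2680, 0.2520, 0.1720, 0.3080]
t=3: π = [0.2584, 0.2456, 0.1656, 0.3304]
t=4: π = [0.2635, 0.2501, 0.1669, 0.3195]
t=5: π = [0.2612, 0.2473, 0.1666, 0.3249]
t=6: π = [0.2622, 0.2489, 0.1667, 0.3223]
t=7: π = [0.2618, 0.2480, 0.1667, 0.3235]
t=8: π = [0.2620, 0.2484, 0.1667, 0.3229]
t=9: π = [0.2619, 0.2482, 0.1667, 0.3232]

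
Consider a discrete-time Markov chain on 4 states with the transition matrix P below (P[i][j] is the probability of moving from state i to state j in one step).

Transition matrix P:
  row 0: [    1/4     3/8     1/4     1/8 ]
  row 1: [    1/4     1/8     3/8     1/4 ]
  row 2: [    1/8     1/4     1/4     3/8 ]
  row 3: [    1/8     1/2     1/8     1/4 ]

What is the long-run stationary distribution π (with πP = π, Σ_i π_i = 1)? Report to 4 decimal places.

π = [0.1858, 0.3003, 0.2552, 0.2587]

Balance equations π_j = Σ_i π_i·P[i][j]:
  π_0 = 1/4·π_0 + 1/4·π_1 + 1/8·π_2 + 1/8·π_3
  π_1 = 3/8·π_0 + 1/8·π_1 + 1/4·π_2 + 1/2·π_3
  π_2 = 1/4·π_0 + 3/8·π_1 + 1/4·π_2 + 1/8·π_3
  normalize: π_0 + π_1 + π_2 + π_3 = 1
Solving the linear system gives exactly π = [107/576, 173/576, 49/192, 149/576].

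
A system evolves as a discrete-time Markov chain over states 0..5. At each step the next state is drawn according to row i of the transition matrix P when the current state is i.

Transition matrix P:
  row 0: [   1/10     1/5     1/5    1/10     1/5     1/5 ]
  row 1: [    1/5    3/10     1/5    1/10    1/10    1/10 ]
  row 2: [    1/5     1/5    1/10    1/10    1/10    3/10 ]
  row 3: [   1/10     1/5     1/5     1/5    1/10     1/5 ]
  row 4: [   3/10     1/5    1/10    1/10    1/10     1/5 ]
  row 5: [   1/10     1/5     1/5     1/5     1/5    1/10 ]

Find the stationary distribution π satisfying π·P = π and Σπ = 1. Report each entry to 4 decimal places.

Balance equations π_j = Σ_i π_i·P[i][j]:
  π_0 = 1/10·π_0 + 1/5·π_1 + 1/5·π_2 + 1/10·π_3 + 3/10·π_4 + 1/10·π_5
  π_1 = 1/5·π_0 + 3/10·π_1 + 1/5·π_2 + 1/5·π_3 + 1/5·π_4 + 1/5·π_5
  π_2 = 1/5·π_0 + 1/5·π_1 + 1/10·π_2 + 1/5·π_3 + 1/10·π_4 + 1/5·π_5
  π_3 = 1/10·π_0 + 1/10·π_1 + 1/10·π_2 + 1/5·π_3 + 1/10·π_4 + 1/5·π_5
  π_4 = 1/5·π_0 + 1/10·π_1 + 1/10·π_2 + 1/10·π_3 + 1/10·π_4 + 1/5·π_5
  normalize: π_0 + π_1 + π_2 + π_3 + π_4 + π_5 = 1
Solving the linear system gives exactly π = [2536/15273, 2/9, 18133/106911, 13982/106911, 14359/106911, 2103/11879].

π = [0.1660, 0.2222, 0.1696, 0.1308, 0.1343, 0.1770]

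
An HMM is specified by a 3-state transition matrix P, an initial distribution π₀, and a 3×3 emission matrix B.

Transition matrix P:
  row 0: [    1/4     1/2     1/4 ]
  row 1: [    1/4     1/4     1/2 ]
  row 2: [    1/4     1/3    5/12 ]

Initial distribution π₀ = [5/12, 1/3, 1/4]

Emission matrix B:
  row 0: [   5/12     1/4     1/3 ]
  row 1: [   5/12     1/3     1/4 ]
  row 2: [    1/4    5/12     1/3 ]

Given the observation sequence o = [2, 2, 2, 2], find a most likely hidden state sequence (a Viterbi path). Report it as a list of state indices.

t=0: δ = [1.389e-01, 8.333e-02, 8.333e-02]  (obs o_0=2)
t=1: δ = [1.157e-02, 1.736e-02, 1.389e-02]  ψ = [0, 0, 1]  (obs o_1=2)
t=2: δ = [1.447e-03, 1.447e-03, 2.894e-03]  ψ = [1, 0, 1]  (obs o_2=2)
t=3: δ = [2.411e-04, 2.411e-04, 4.019e-04]  ψ = [2, 2, 2]  (obs o_3=2)
backtrack: best end state = 2; path = [0, 1, 2, 2]

path = [0, 1, 2, 2]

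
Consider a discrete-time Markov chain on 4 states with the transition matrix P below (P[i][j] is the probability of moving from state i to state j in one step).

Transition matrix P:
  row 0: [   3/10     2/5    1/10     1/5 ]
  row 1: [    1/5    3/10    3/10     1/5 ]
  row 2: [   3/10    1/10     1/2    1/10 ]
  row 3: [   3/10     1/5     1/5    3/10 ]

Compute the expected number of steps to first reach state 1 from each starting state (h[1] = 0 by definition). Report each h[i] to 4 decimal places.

h = [3.3333, 0.0000, 4.8485, 4.2424]

First-step conditioning: h[1] = 0; for i ≠ 1, h[i] = 1 + Σ_k P[i][k]·h[k].
  h[0] = 1 + 3/10·h[0] + 1/10·h[2] + 1/5·h[3]
  h[2] = 1 + 3/10·h[0] + 1/2·h[2] + 1/10·h[3]
  h[3] = 1 + 3/10·h[0] + 1/5·h[2] + 3/10·h[3]
Solving the 3×3 linear system over states ≠ 1 gives exactly h = [10/3, 0, 160/33, 140/33] (h[1] = 0 is the target).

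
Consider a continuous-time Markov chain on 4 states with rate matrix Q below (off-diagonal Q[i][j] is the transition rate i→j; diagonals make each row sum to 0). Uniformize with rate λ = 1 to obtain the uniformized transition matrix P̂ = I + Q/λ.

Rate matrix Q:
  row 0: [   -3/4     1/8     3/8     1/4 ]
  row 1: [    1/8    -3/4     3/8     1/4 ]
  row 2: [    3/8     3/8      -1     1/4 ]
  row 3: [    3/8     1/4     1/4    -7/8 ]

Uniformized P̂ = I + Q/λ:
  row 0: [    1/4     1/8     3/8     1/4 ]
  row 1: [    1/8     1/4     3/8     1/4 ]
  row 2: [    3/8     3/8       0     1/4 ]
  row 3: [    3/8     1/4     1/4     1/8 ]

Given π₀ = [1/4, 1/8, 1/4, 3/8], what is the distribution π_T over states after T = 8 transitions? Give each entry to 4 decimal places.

π = [0.2785, 0.2467, 0.2526, 0.2222]

t=0: π = [0.2500, 0.1250, 0.2500, 0.3750]
t=1: π = [0.3125, 0.2500, 0.2344, 0.2031]
t=2: π = [0.2734, 0.2402, 0.2617, 0.2246]
t=3: π = [0.2808, 0.2485, 0.2488, 0.2219]
t=4: π = [0.2778, 0.2460, 0.2540, 0.2223]
t=5: π = [0.2788, 0.2470, 0.2520, 0.2222]
t=6: π = [0.2784, 0.2467, 0.2527, 0.2222]
t=7: π = [0.2785, 0.2468, 0.2524, 0.2222]
t=8: π = [0.2785, 0.2467, 0.2526, 0.2222]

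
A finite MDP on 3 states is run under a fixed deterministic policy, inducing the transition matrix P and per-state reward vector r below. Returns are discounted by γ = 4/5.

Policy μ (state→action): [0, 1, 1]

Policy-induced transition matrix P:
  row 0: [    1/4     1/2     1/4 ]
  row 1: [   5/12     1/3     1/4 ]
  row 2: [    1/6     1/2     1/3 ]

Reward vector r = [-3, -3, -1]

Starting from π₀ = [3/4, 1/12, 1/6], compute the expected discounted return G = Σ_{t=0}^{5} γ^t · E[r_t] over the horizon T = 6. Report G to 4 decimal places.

G = -9.2828

t=0: π = [0.7500, 0.0833, 0.1667], E[r] = -2.6667, γ^t·E[r] = -2.666667, running G = -2.666667
t=1: π = [0.2500, 0.4861, 0.2639], E[r] = -2.4722, γ^t·E[r] = -1.977778, running G = -4.644444
t=2: π = [0.3090, 0.4190, 0.2720], E[r] = -2.4560, γ^t·E[r] = -1.571852, running G = -6.216296
t=3: π = [0.2972, 0.4302, 0.2727], E[r] = -2.4547, γ^t·E[r] = -1.256790, running G = -7.473086
t=4: π = [0.2990, 0.4283, 0.2727], E[r] = -2.4546, γ^t·E[r] = -1.005386, running G = -8.478472
t=5: π = [0.2987, 0.4286, 0.2727], E[r] = -2.4545, γ^t·E[r] = -0.804306, running G = -9.282778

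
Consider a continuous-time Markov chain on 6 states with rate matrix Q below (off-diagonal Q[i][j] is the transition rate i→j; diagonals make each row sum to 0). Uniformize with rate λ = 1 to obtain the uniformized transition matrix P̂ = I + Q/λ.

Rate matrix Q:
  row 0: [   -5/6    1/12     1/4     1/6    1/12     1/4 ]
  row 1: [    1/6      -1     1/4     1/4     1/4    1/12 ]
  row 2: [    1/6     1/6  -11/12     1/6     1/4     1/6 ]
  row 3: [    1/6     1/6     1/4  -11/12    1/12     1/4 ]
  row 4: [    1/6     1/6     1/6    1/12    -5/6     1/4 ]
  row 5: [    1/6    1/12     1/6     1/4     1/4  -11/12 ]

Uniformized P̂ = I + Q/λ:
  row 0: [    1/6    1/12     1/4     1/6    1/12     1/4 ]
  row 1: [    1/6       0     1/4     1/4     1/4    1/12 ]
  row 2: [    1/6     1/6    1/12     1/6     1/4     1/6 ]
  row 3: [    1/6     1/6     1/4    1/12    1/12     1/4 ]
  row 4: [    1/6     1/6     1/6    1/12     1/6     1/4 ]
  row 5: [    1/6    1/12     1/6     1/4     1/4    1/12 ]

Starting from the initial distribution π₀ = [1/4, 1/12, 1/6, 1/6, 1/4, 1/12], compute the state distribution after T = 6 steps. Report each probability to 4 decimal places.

t=0: π = [0.2500, 0.0833, 0.1667, 0.1667, 0.2500, 0.0833]
t=1: π = [0.1667, 0.1250, 0.1944, 0.1458, 0.1597, 0.2083]
t=2: π = [0.1667, 0.1146, 0.1869, 0.1690, 0.1846, 0.1782]
t=3: π = [0.1667, 0.1188, 0.1886, 0.1616, 0.1787, 0.1856]
t=4: π = [0.1667, 0.1175, 0.1882, 0.1637, 0.1804, 0.1835]
t=5: π = [0.1667, 0.1179, 0.1883, 0.1631, 0.1799, 0.1841]
t=6: π = [0.1667, 0.1178, 0.1883, 0.1633, 0.1800, 0.1840]

π = [0.1667, 0.1178, 0.1883, 0.1633, 0.1800, 0.1840]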